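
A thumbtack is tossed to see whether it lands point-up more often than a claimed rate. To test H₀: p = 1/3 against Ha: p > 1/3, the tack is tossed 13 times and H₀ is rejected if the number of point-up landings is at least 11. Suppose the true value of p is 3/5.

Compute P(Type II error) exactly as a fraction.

Under the alternative p = 3/5, K ~ Binomial(13, 3/5); β is the probability the test does not reject, P(K < 11).
Adding the binomial probabilities P(K=0)+…+P(K=10) at p = 3/5 gives 1150021472/1220703125.

1150021472/1220703125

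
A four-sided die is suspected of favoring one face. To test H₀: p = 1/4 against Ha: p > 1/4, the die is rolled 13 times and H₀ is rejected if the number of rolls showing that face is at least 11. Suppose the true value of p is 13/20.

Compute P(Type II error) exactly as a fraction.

36323681060626281/40960000000000000

Under the alternative p = 13/20, S ~ Binomial(13, 13/20); β is the probability the test does not reject, P(S < 11).
Equivalently, β = 1 − P(S ≥ 11) = 36323681060626281/40960000000000000.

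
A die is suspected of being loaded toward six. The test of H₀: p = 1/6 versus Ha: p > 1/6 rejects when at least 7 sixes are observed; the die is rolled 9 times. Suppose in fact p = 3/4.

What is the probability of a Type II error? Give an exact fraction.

A Type II error is failing to reject when Ha holds: with p = 3/4, β = P(K ≤ 6).
Summing C(9,j)·(3/4)^j·(1/4)^{9-j} for j = 0..6 gives 13085/32768.

13085/32768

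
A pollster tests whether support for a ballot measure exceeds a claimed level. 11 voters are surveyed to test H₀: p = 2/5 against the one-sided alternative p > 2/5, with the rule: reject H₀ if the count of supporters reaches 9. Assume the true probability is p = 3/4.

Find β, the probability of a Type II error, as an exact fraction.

Under the alternative p = 3/4, X ~ Binomial(11, 3/4); β is the probability the test does not reject, P(X < 9).
Adding the binomial probabilities P(X=0)+…+P(X=8) at p = 3/4 gives 2285053/4194304.

2285053/4194304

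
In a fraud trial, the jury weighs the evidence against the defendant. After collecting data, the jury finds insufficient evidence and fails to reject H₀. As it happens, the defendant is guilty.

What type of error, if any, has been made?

Type II error

The conventional null hypothesis here is that the defendant is innocent.
H₀ was not rejected, but H₀ is actually false.
Failing to reject a false null hypothesis is a Type II error (false negative).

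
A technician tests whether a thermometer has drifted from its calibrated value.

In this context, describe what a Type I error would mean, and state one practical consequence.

With the conventional null hypothesis that the instrument is correctly calibrated:
A Type I error is rejecting H₀ when H₀ is true.
Here that means pulling the instrument for recalibration when actually the instrument is correctly calibrated.

A Type I error would mean concluding that the instrument has drifted out of calibration when in fact the instrument is correctly calibrated. Consequence: a properly working instrument is taken offline unnecessarily.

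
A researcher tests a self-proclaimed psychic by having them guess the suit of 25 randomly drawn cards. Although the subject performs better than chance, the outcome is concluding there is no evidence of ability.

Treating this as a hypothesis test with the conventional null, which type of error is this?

The null hypothesis here is that the subject is guessing at random (p = 1/4).
'Concluding there is no evidence of ability' corresponds to failing to reject H₀.
H₀ was not rejected but H₀ is false — a Type II error (false negative).

Type II error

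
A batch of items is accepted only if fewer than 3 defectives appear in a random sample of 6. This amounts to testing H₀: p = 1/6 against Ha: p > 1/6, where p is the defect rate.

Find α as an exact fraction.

1453/23328

α = P(reject H₀ | H₀ true) = P(K ≥ 3 | p = 1/6), K ~ Binomial(6, 1/6).
Computing the lower-tail complement: 1 − 21875/23328 = 1453/23328.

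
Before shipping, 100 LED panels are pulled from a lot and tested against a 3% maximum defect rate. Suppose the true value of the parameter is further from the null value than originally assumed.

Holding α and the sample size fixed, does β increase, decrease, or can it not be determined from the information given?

It decreases.

The further the true parameter sits from the null value, the more of the Ha sampling distribution falls in the rejection region.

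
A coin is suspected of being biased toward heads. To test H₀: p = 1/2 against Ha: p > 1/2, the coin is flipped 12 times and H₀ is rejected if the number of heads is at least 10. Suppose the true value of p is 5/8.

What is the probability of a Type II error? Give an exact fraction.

60916742361/68719476736

A Type II error is failing to reject when Ha holds: with p = 5/8, β = P(K ≤ 9).
Summing C(12,j)·(5/8)^j·(3/8)^{12-j} for j = 0..9 gives 60916742361/68719476736.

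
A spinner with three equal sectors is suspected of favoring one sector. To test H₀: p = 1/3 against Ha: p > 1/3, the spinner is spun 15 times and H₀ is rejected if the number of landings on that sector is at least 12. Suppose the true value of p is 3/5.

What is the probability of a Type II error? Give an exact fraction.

27755679248/30517578125

A Type II error is failing to reject when Ha holds: with p = 3/5, β = P(X ≤ 11).
Equivalently, β = 1 − P(X ≥ 12) = 27755679248/30517578125.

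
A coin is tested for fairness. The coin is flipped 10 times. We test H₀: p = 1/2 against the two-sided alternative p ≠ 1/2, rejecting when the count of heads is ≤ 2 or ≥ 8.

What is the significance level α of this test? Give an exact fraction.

7/64

α = P(Y ≤ 2 or Y ≥ 8 | p = 1/2), Y ~ Binomial(10, 1/2).
By symmetry, α = 2·P(Y ≤ 2) = 2·(1 + 10 + 45)/1024 = 112/1024 = 7/64.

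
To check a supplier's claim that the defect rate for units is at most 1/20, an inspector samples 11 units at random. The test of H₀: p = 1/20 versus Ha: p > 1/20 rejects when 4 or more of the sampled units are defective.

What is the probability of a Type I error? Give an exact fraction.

7947524659/5120000000000

Under H₀, S ~ Binomial(11, 1/20); the Type I error rate is P(S ≥ 4).
Via the complement, α = 1 − Σ_{j=0}^{3} C(11,j)(1/20)^j(19/20)^{11-j} = 7947524659/5120000000000.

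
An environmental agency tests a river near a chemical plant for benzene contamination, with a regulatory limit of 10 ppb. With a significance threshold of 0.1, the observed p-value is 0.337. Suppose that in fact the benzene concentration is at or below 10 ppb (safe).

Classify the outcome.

The conventional null hypothesis is that the benzene concentration is at or below 10 ppb (safe).
Since p = 0.337 ≥ α = 0.1, H₀ is not rejected.
H₀ is true (actually the benzene concentration is at or below 10 ppb (safe)).
The decision matches the true state — no error.

No error — this is a correct decision.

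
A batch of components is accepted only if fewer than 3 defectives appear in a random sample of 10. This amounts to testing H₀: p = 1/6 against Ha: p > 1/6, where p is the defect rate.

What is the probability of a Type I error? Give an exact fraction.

566299/2519424

α = P(reject H₀ | H₀ true) = P(X ≥ 3 | p = 1/6), X ~ Binomial(10, 1/6).
Computing the lower-tail complement: 1 − 1953125/2519424 = 566299/2519424.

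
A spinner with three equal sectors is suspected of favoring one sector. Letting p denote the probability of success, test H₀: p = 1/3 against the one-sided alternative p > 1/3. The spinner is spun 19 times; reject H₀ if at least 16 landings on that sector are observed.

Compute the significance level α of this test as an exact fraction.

Under H₀, S ~ Binomial(19, 1/3), and α = P(S ≥ 16).
Summing C(19,j)(1/3)^j(2/3)^{19−j} for j = 16,…,19 gives 2825/387420489.

2825/387420489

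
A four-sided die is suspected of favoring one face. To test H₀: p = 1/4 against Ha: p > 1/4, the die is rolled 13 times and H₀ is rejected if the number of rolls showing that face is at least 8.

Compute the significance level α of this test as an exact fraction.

Under H₀, K ~ Binomial(13, 1/4), and α = P(K ≥ 8).
P(K ≥ 8) = Σ_{j=8}^{13} C(13,j)·(1/4)^j·(3/4)^{13-j} = 23695/4194304.

23695/4194304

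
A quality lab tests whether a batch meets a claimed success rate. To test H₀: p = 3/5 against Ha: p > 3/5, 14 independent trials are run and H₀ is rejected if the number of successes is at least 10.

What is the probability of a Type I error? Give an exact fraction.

Under H₀, Y ~ Binomial(14, 3/5), and α = P(Y ≥ 10).
P(Y ≥ 10) = Σ_{j=10}^{14} C(14,j)·(3/5)^j·(2/5)^{14-j} = 340889877/1220703125.

340889877/1220703125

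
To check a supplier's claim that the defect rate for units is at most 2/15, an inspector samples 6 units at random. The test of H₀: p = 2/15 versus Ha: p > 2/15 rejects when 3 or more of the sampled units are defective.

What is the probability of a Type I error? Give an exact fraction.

The significance level is the probability, assuming p = 2/15, of seeing 3 or more defectives in 6 draws.
α = 1 − P(S ≤ 2) = 1 − 2199197/2278125 = 78928/2278125.

78928/2278125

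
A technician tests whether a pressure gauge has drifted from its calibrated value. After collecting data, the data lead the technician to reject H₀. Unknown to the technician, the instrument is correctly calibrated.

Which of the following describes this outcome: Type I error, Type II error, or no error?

Type I error

The conventional null hypothesis here is that the instrument is correctly calibrated.
H₀ was rejected, but H₀ is actually true.
Rejecting a true null hypothesis is a Type I error (false positive).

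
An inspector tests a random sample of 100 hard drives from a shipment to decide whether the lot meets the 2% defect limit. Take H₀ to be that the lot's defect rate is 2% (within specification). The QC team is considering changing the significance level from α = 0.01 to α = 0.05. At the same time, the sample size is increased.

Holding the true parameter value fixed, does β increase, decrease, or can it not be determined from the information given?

It decreases.

Relaxing α lowers the evidence threshold; under Ha, outcomes that previously fell short now trigger rejection. A larger sample reduces the standard error, pulling the sampling distribution under Ha further from the non-rejection region. Both changes push β in the same direction.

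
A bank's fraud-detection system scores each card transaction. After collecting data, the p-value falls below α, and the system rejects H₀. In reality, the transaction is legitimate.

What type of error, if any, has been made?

The conventional null hypothesis here is that the transaction is legitimate.
H₀ was rejected, but H₀ is actually true.
Rejecting a true null hypothesis is a Type I error (false positive).

Type I error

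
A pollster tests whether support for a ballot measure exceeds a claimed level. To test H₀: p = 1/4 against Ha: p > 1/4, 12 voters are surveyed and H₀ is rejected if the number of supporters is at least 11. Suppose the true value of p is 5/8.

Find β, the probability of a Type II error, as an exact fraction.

Under the alternative p = 5/8, Y ~ Binomial(12, 5/8); β is the probability the test does not reject, P(Y < 11).
Equivalently, β = 1 − P(Y ≥ 11) = 66717523611/68719476736.

66717523611/68719476736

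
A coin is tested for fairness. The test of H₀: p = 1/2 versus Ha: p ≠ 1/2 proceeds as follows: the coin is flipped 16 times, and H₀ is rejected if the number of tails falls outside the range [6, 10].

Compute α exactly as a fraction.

6885/32768

The significance level is the null-hypothesis probability of the rejection region {≤5} ∪ {≥11}.
Each tail has probability (1 + 16 + 120 + 560 + 1820 + 4368)/65536; doubling gives α = 13770/65536 = 6885/32768.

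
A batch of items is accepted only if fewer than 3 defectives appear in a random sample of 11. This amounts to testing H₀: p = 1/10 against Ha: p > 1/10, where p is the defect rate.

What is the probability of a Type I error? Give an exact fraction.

1791237017/20000000000

α = P(reject H₀ | H₀ true) = P(X ≥ 3 | p = 1/10), X ~ Binomial(11, 1/10).
Computing the lower-tail complement: 1 − 18208762983/20000000000 = 1791237017/20000000000.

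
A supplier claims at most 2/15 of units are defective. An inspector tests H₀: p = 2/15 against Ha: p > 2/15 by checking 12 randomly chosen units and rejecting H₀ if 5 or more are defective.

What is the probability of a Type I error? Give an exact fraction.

127817017088/8649755859375

Under H₀, X ~ Binomial(12, 2/15); the Type I error rate is P(X ≥ 5).
Via the complement, α = 1 − Σ_{j=0}^{4} C(12,j)(2/15)^j(13/15)^{12-j} = 127817017088/8649755859375.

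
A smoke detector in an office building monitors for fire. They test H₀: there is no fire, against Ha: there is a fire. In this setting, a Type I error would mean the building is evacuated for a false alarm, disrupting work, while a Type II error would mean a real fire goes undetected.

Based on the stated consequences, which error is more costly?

The Type II consequence (a real fire goes undetected) is more severe than the Type I consequence (the building is evacuated for a false alarm, disrupting work).

Type II error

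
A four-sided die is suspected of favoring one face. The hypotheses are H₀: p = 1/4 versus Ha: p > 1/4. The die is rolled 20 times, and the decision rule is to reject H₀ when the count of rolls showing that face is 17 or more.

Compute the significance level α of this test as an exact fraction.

32551/1099511627776

α = P(reject H₀ | H₀ true) = P(Y ≥ 17 | p = 1/4), with Y ~ Binomial(20, 1/4).
P(Y ≥ 17) = Σ_{j=17}^{20} C(20,j)·(1/4)^j·(3/4)^{20-j} = 32551/1099511627776.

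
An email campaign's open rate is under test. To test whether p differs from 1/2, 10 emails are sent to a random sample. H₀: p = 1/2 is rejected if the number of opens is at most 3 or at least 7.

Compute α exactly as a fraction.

11/32

The significance level is the null-hypothesis probability of the rejection region {≤3} ∪ {≥7}.
The two tails are symmetric, so α = 2·(1 + 10 + 45 + 120)/2^10 = 352/1024 = 11/32.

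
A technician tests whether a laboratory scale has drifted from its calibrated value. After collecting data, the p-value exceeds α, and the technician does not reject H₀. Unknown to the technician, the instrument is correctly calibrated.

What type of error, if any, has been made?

The conventional null hypothesis here is that the instrument is correctly calibrated.
The test retained a true H₀ — the decision matches the true state.

Neither — the decision is correct.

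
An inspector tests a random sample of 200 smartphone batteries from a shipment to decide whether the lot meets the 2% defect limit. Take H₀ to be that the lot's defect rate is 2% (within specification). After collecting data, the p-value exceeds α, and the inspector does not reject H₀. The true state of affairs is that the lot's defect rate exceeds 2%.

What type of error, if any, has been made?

H₀ was not rejected, but H₀ is actually false.
Failing to reject a false null hypothesis is a Type II error (false negative).

Type II error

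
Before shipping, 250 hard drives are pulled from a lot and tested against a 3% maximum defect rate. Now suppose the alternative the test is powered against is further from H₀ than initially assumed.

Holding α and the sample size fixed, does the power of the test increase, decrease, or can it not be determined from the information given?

The further the true parameter sits from the null value, the more of the Ha sampling distribution falls in the rejection region.
Since power = 1 − β and β decreases, power increases.

It increases.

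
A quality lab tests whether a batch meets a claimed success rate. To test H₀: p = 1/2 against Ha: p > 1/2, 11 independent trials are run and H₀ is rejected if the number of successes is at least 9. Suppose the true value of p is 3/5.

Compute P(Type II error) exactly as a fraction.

8604328/9765625

Under the alternative p = 3/5, S ~ Binomial(11, 3/5); β is the probability the test does not reject, P(S < 9).
Equivalently, β = 1 − P(S ≥ 9) = 8604328/9765625.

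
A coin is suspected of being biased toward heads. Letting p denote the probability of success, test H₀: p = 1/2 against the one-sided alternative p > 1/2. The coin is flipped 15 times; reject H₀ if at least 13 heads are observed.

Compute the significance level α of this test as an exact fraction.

121/32768

The Type I error probability is α = P(K ≥ 13) computed under H₀, where K ~ Binomial(15, 1/2).
P(K ≥ 13) = [C(15,13) + C(15,14) + C(15,15)] / 2^15 = (105 + 15 + 1) / 32768 = 121/32768.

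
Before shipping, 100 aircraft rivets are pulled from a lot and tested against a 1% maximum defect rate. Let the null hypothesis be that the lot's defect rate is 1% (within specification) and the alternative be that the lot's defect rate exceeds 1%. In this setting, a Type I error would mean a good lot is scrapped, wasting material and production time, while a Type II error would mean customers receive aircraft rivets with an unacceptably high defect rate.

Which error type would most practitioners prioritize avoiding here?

Type II error

The Type II consequence (customers receive aircraft rivets with an unacceptably high defect rate) is more severe than the Type I consequence (a good lot is scrapped, wasting material and production time).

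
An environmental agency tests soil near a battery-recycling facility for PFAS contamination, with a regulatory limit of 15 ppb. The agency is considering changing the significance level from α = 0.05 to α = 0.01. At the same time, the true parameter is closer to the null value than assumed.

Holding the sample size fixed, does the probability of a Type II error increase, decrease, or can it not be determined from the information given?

It increases.

A smaller α moves the rejection region further into the tail. With the alternative true, more outcomes now fall outside the rejection region, so failing to reject becomes more likely. A smaller departure from H₀ means the test statistic under Ha is distributed closer to where it would be under H₀; rejection becomes less likely. Both changes push β in the same direction.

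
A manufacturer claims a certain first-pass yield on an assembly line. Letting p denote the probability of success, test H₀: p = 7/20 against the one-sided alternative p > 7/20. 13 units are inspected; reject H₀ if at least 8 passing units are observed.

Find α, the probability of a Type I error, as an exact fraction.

The Type I error probability is α = P(Y ≥ 8) computed under H₀, where Y ~ Binomial(13, 7/20).
Adding the binomial terms for j = 8 through 13 with p = 7/20 yields 29568684698777/640000000000000.

29568684698777/640000000000000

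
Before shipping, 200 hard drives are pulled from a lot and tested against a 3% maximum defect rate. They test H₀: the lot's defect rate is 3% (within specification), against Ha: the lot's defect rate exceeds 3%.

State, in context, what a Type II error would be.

A Type II error would mean concluding that the lot's defect rate is 3% (within specification) (or at least failing to establish that the lot's defect rate exceeds 3%) when in fact the lot's defect rate exceeds 3%.

A Type II error is failing to reject H₀ when H₀ is false.
Here that means accepting the lot and shipping it when actually the lot's defect rate exceeds 3%.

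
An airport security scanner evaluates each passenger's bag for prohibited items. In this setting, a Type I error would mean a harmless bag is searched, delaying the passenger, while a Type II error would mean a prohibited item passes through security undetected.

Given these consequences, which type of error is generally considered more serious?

The Type II consequence (a prohibited item passes through security undetected) is more severe than the Type I consequence (a harmless bag is searched, delaying the passenger).

Type II error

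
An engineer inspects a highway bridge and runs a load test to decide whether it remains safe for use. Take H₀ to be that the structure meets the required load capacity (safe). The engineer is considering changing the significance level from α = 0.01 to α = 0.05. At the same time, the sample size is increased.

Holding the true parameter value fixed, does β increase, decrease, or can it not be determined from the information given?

It decreases.

Relaxing α lowers the evidence threshold; under Ha, outcomes that previously fell short now trigger rejection. More data shrinks sampling variability; the test statistic under Ha concentrates further from the null value, making rejection more likely. Both changes push β in the same direction.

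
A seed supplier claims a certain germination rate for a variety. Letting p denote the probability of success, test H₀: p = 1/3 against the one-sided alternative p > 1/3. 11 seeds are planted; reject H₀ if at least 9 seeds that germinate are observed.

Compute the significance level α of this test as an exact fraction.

Under H₀, Y ~ Binomial(11, 1/3), and α = P(Y ≥ 9).
Summing C(11,j)(1/3)^j(2/3)^{11−j} for j = 9,…,11 gives 1/729.

1/729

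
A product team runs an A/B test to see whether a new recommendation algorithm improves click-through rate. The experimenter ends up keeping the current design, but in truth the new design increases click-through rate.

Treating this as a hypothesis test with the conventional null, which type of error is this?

The null hypothesis here is that the new design has no effect on click-through rate.
'Keeping the current design' corresponds to failing to reject H₀.
H₀ was not rejected but H₀ is false — a Type II error (false negative).

Type II error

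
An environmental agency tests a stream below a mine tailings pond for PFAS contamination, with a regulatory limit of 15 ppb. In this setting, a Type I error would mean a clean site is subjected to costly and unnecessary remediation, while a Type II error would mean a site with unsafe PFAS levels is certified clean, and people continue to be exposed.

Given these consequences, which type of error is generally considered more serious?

The Type II consequence (a site with unsafe PFAS levels is certified clean, and people continue to be exposed) is more severe than the Type I consequence (a clean site is subjected to costly and unnecessary remediation).

Type II error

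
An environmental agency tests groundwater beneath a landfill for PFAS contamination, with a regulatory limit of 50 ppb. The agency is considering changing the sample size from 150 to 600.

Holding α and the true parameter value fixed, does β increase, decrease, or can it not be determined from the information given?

Increasing n separates the H₀ and Ha sampling distributions, so under Ha fewer outcomes land in the acceptance region.

It decreases.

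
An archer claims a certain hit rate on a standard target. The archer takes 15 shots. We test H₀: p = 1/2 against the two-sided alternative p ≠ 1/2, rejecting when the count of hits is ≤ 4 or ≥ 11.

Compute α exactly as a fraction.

The significance level is the null-hypothesis probability of the rejection region {≤4} ∪ {≥11}.
Each tail has probability (1 + 15 + 105 + 455 + 1365)/32768; doubling gives α = 3882/32768 = 1941/16384.

1941/16384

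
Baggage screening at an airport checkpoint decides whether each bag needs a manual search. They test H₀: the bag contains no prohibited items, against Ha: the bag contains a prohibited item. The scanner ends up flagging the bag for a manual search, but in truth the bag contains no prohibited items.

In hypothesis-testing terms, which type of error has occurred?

'Flagging the bag for a manual search' corresponds to rejecting H₀.
H₀ was rejected but H₀ is true — a Type I error (false positive).

Type I error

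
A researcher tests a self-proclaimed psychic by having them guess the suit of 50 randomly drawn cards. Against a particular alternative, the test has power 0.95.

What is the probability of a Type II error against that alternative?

Power = 1 − β, so β = 1 − 0.95 = 0.05.

0.05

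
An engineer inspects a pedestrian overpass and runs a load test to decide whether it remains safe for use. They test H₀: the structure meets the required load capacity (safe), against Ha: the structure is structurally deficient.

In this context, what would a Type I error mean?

A Type I error would mean concluding that the structure is structurally deficient when in fact the structure meets the required load capacity (safe).

A Type I error is rejecting H₀ when H₀ is true.
Here that means closing the structure for repairs when actually the structure meets the required load capacity (safe).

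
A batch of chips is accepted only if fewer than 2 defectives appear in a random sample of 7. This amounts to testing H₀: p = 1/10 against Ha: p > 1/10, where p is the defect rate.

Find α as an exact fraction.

Under H₀, X ~ Binomial(7, 1/10); the Type I error rate is P(X ≥ 2).
Computing the lower-tail complement: 1 − 531441/625000 = 93559/625000.

93559/625000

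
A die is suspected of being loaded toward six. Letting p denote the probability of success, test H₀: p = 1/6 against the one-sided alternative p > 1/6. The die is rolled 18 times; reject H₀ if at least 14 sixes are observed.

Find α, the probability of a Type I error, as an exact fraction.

126151/6347497291776

α = P(reject H₀ | H₀ true) = P(S ≥ 14 | p = 1/6), with S ~ Binomial(18, 1/6).
Summing C(18,j)(1/6)^j(5/6)^{18−j} for j = 14,…,18 gives 126151/6347497291776.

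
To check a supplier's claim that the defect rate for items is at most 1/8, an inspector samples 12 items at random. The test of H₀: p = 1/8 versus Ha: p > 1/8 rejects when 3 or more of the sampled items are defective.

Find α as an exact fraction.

The significance level is the probability, assuming p = 1/8, of seeing 3 or more defectives in 12 draws.
Via the complement, α = 1 − Σ_{j=0}^{2} C(12,j)(1/8)^j(7/8)^{12-j} = 12506902185/68719476736.

12506902185/68719476736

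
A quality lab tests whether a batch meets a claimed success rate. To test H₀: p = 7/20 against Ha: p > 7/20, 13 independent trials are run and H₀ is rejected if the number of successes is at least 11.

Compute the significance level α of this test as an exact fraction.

14250593836801/40960000000000000

Under H₀, X ~ Binomial(13, 7/20), and α = P(X ≥ 11).
P(X ≥ 11) = Σ_{j=11}^{13} C(13,j)·(7/20)^j·(13/20)^{13-j} = 14250593836801/40960000000000000.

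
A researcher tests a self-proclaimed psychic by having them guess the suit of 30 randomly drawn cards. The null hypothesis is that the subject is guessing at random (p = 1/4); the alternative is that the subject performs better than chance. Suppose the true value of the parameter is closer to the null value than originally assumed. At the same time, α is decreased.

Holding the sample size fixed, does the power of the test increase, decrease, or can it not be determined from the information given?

When the true parameter is near the null value, the test has a harder time distinguishing Ha from H₀. Tightening α shrinks the rejection region. When Ha holds, fewer sample outcomes clear the stricter threshold, so more fall in the acceptance region. Both changes push β in the same direction.
Since power = 1 − β and β increases, power decreases.

It decreases.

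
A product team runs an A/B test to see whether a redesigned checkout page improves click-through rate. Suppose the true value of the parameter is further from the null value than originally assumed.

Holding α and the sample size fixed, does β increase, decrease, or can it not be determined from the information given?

It decreases.

A larger true effect moves the Ha sampling distribution further from the H₀ critical value, making rejection more likely when Ha is true.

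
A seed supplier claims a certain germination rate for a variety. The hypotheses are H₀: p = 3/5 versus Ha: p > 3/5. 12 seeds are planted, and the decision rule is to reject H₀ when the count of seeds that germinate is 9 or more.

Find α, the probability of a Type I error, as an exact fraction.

11002797/48828125

α = P(reject H₀ | H₀ true) = P(X ≥ 9 | p = 3/5), with X ~ Binomial(12, 3/5).
Adding the binomial terms for j = 9 through 12 with p = 3/5 yields 11002797/48828125.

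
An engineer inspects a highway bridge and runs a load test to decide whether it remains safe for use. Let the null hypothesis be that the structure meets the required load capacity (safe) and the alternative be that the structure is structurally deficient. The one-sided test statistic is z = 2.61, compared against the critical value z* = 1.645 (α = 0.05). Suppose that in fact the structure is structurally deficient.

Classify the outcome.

No error — this is a correct decision.

Since z = 2.61 > z* = 1.645, H₀ is rejected.
H₀ is false (actually the structure is structurally deficient).
The decision matches the true state — no error.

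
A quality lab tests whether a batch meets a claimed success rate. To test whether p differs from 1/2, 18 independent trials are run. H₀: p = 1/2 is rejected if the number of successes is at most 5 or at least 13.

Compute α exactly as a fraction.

Under H₀, S ~ Binomial(18, 1/2); α is the probability of landing in either tail, P(S ≤ 5) + P(S ≥ 13).
The two tails are symmetric, so α = 2·(1 + 18 + 153 + 816 + 3060 + 8568)/2^18 = 25232/262144 = 1577/16384.

1577/16384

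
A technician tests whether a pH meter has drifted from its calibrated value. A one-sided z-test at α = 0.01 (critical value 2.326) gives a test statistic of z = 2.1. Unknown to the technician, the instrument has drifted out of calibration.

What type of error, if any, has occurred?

Type II error

The conventional null hypothesis is that the instrument is correctly calibrated.
Since z = 2.1 ≤ z* = 2.326, H₀ is not rejected.
H₀ is false (actually the instrument has drifted out of calibration).
Failing to reject a false H₀ is a Type II error.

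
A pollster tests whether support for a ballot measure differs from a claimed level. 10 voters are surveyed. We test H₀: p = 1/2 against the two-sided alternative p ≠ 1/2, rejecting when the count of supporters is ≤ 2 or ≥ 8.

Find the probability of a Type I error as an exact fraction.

The significance level is the null-hypothesis probability of the rejection region {≤2} ∪ {≥8}.
The two tails are symmetric, so α = 2·(1 + 10 + 45)/2^10 = 112/1024 = 7/64.

7/64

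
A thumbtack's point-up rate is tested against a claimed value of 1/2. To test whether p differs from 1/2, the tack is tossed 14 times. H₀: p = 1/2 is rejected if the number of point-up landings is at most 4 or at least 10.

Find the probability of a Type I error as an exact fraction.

Under H₀, K ~ Binomial(14, 1/2); α is the probability of landing in either tail, P(K ≤ 4) + P(K ≥ 10).
Each tail has probability (1 + 14 + 91 + 364 + 1001)/16384; doubling gives α = 2942/16384 = 1471/8192.

1471/8192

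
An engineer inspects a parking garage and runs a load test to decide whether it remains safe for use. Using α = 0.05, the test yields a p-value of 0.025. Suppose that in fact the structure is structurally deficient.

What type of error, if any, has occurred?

Neither — the decision is correct.

The conventional null hypothesis is that the structure meets the required load capacity (safe).
Since p = 0.025 < α = 0.05, H₀ is rejected.
H₀ is false (actually the structure is structurally deficient).
The decision matches the true state — no error.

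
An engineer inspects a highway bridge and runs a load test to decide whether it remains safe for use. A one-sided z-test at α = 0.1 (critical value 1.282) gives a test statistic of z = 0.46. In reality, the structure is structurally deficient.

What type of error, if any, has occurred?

The conventional null hypothesis is that the structure meets the required load capacity (safe).
Since z = 0.46 ≤ z* = 1.282, H₀ is not rejected.
H₀ is false (actually the structure is structurally deficient).
Failing to reject a false H₀ is a Type II error.

Type II error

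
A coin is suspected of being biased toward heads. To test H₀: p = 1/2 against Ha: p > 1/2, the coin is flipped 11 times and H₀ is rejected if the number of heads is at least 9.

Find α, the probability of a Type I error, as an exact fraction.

67/2048

Under H₀, K ~ Binomial(11, 1/2), and α = P(K ≥ 9).
P(K ≥ 9) = [C(11,9) + C(11,10) + C(11,11)] / 2^11 = (55 + 11 + 1) / 2048 = 67/2048.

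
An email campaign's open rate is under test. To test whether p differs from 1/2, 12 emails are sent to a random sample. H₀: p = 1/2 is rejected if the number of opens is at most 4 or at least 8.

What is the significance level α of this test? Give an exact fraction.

397/1024

α = P(K ≤ 4 or K ≥ 8 | p = 1/2), K ~ Binomial(12, 1/2).
By symmetry, α = 2·P(K ≤ 4) = 2·(1 + 12 + 66 + 220 + 495)/4096 = 1588/4096 = 397/1024.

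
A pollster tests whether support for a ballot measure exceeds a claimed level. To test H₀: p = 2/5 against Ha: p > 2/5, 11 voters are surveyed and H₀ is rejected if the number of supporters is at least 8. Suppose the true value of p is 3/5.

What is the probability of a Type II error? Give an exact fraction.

6872224/9765625

Under the alternative p = 3/5, K ~ Binomial(11, 3/5); β is the probability the test does not reject, P(K < 8).
Adding the binomial probabilities P(K=0)+…+P(K=7) at p = 3/5 gives 6872224/9765625.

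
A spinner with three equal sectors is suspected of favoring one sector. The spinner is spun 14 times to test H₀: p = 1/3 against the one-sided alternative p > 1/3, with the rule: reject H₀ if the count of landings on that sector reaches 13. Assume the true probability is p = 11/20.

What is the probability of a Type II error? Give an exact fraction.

1633670388436281453/1638400000000000000

β = P(fail to reject H₀ | Ha true) = P(Y ≤ 12 | p = 11/20), Y ~ Binomial(14, 11/20).
Equivalently, β = 1 − P(Y ≥ 13) = 1633670388436281453/1638400000000000000.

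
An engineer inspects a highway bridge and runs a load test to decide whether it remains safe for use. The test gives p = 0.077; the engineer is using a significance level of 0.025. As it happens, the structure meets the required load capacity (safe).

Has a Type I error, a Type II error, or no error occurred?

No error — this is a correct decision.

The conventional null hypothesis is that the structure meets the required load capacity (safe).
Since p = 0.077 ≥ α = 0.025, H₀ is not rejected.
H₀ is true (actually the structure meets the required load capacity (safe)).
The decision matches the true state — no error.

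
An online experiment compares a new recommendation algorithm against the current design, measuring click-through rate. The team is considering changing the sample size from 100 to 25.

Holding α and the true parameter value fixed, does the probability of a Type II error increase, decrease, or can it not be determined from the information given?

Reducing n widens both sampling distributions, so the test has less ability to distinguish Ha from H₀.

It increases.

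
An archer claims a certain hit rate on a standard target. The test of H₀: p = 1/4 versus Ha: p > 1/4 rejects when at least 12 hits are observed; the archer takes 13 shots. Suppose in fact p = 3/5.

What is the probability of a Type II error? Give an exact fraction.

1205291336/1220703125

A Type II error is failing to reject when Ha holds: with p = 3/5, β = P(Y ≤ 11).
Equivalently, β = 1 − P(Y ≥ 12) = 1205291336/1220703125.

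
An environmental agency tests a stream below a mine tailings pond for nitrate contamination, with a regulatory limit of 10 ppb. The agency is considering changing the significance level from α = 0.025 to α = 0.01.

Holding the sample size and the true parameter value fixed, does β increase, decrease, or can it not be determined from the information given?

Lowering α raises the bar for rejection; under Ha, the test now fails to reject on outcomes it previously would have rejected.

It increases.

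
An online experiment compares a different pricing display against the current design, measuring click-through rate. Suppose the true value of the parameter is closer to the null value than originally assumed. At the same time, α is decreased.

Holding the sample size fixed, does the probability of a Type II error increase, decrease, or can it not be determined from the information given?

A smaller true effect puts the Ha sampling distribution closer to H₀, so more of it falls in the non-rejection region. Tightening α shrinks the rejection region. When Ha holds, fewer sample outcomes clear the stricter threshold, so more fall in the acceptance region. Both changes push β in the same direction.

It increases.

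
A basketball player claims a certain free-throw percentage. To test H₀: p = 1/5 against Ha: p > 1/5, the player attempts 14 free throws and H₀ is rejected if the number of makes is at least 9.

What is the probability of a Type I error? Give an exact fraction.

2331113/6103515625

The Type I error probability is α = P(S ≥ 9) computed under H₀, where S ~ Binomial(14, 1/5).
P(S ≥ 9) = Σ_{j=9}^{14} C(14,j)·(1/5)^j·(4/5)^{14-j} = 2331113/6103515625.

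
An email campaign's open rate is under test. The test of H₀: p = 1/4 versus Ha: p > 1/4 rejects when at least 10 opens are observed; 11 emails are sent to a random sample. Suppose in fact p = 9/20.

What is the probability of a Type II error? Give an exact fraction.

β = P(fail to reject H₀ | Ha true) = P(S ≤ 9 | p = 9/20), S ~ Binomial(11, 9/20).
Summing C(11,j)·(9/20)^j·(11/20)^{11-j} for j = 0..9 gives 20434671802787/20480000000000.

20434671802787/20480000000000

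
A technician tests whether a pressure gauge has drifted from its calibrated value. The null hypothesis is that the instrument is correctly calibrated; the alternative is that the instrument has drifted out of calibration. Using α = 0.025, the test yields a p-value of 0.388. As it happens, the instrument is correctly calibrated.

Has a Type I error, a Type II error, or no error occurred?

Since p = 0.388 ≥ α = 0.025, H₀ is not rejected.
H₀ is true (actually the instrument is correctly calibrated).
The decision matches the true state — no error.

No error (correct decision).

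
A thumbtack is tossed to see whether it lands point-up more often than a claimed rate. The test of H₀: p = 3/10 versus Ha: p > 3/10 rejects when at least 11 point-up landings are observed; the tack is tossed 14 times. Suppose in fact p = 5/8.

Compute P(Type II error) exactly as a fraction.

1830419739927/2199023255552

A Type II error is failing to reject when Ha holds: with p = 5/8, β = P(K ≤ 10).
Adding the binomial probabilities P(K=0)+…+P(K=10) at p = 5/8 gives 1830419739927/2199023255552.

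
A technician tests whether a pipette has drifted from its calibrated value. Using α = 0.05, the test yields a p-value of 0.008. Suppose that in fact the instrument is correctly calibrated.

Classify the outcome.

Type I error

The conventional null hypothesis is that the instrument is correctly calibrated.
Since p = 0.008 < α = 0.05, H₀ is rejected.
H₀ is true (actually the instrument is correctly calibrated).
Rejecting a true H₀ is a Type I error.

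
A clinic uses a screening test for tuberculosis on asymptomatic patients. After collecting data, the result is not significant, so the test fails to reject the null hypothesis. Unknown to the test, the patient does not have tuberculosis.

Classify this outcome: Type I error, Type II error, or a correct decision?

The conventional null hypothesis here is that the patient does not have tuberculosis.
The test retained a true H₀ — the decision matches the true state.

No error (correct decision).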